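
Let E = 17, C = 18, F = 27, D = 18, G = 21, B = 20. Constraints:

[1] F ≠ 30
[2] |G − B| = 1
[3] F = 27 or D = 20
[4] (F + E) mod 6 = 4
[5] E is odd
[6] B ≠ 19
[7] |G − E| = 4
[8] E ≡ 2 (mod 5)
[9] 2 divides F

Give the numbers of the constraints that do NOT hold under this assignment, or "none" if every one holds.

[1] F = 27, and 27 ≠ 30  holds
[2] |21 − 20| = 1  holds
[3] F = 27 = 27 (first disjunct)  holds
[4] F + E = 44; 44 mod 6 = 2, not 4  fails
[5] E = 17 is odd  holds
[6] B = 20, and 20 ≠ 19  holds
[7] |21 − 17| = 4  holds
[8] 17 mod 5 = 2  holds
[9] 27 = 2×13 + 1, so 2 does not divide 27  fails

Constraints 4 and 9 do not hold.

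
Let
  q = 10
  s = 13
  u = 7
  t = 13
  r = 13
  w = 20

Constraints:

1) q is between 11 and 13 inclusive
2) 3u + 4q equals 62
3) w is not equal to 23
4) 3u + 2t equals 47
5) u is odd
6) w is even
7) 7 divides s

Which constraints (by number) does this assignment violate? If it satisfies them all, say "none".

Constraints 1, 2, and 7 are violated.

1) q = 10 is outside [11, 13]  FAIL
2) 3u + 4q = 3(7) + 4(10) = 61, not 62  FAIL
3) w = 20, and 20 ≠ 23  OK
4) 3u + 2t = 3(7) + 2(13) = 47  OK
5) u = 7 is odd  OK
6) w = 20 is even  OK
7) 13 = 7*1 + 6, so 7 does not divide 13  FAIL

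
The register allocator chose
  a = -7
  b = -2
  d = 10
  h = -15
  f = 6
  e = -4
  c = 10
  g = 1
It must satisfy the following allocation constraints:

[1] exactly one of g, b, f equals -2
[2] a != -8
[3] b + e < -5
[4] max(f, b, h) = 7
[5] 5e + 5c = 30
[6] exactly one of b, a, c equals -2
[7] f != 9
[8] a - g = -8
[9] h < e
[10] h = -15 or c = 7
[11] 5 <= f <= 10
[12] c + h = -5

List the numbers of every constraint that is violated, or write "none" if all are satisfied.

Constraint 4 does not hold.

[1] g=1, b=-2, f=6; 1 of them equals -2  ✔
[2] a = -7, and -7 ≠ -8  ✔
[3] b + e = -2 + (-4) = -6; -6 < -5  ✔
[4] max(6, -2, -15) = 6, not 7  ✘
[5] 5e + 5c = 5(-4) + 5(10) = 30  ✔
[6] b=-2, a=-7, c=10; 1 of them equals -2  ✔
[7] f = 6, and 6 ≠ 9  ✔
[8] a - g = -7 - 1 = -8  ✔
[9] h = -15, e = -4; -15 < -4  ✔
[10] h = -15 = -15 (first disjunct)  ✔
[11] f = 6 lies in [5, 10]  ✔
[12] c + h = 10 + (-15) = -5  ✔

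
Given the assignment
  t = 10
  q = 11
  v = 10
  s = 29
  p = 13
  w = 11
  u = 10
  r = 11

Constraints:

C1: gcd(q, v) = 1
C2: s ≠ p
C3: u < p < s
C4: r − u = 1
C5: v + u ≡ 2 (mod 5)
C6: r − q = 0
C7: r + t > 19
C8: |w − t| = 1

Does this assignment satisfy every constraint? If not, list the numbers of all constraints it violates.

C1: gcd(11, 10) = 1 — holds.
C2: s = 29, p = 13; distinct — holds.
C3: values 10 < 13 < 29 — holds.
C4: r − u = 11 − 10 = 1 — holds.
C5: v + u = 20; 20 mod 5 = 0, not 2 — fails.
C6: r − q = 11 − 11 = 0 — holds.
C7: r + t = 11 + 10 = 21; 21 > 19 — holds.
C8: |11 − 10| = 1 — holds.

Constraint 5 does not hold.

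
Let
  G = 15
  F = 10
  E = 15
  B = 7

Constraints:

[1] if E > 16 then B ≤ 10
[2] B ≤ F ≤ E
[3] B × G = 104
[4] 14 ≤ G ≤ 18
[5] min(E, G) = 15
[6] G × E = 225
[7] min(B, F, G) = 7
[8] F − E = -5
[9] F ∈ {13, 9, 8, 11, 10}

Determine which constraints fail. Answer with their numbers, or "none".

[1] E = 15, not > 16; antecedent false, conditional vacuously true — holds.
[2] values 7 ≤ 10 ≤ 15 — holds.
[3] B × G = 7 × 15 = 105, not 104 — does not hold.
[4] G = 15 lies in [14, 18] — holds.
[5] min(15, 15) = 15 — holds.
[6] G × E = 15 × 15 = 225 — holds.
[7] min(7, 10, 15) = 7 — holds.
[8] F − E = 10 − 15 = -5 — holds.
[9] F = 10 is in {13, 9, 8, 11, 10} — holds.

Constraint 3 does not hold.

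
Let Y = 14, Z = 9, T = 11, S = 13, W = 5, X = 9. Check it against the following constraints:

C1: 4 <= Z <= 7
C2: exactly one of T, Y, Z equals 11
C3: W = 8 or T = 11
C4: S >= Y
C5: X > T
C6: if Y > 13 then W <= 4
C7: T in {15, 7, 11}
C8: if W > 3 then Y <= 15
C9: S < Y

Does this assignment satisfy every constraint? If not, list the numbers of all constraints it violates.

C1: Z = 9 is outside [4, 7]  ✗
C2: T=11, Y=14, Z=9; 1 of them equals 11  ✓
C3: W = 5 ≠ 8, but T = 11 = 11 (second disjunct)  ✓
C4: S = 13, Y = 14; 13 < 14 (want ≥)  ✗
C5: X = 9, T = 11; 9 ≤ 11 (want >)  ✗
C6: Y = 14 > 13, so we need W ≤ 4; but W = 5 > 4  ✗
C7: T = 11 is in {15, 7, 11}  ✓
C8: W = 5 > 3, so we need Y ≤ 15; Y = 14 ≤ 15  ✓
C9: S = 13, Y = 14; 13 < 14  ✓

Constraints 1, 4, 5, 6 do not hold.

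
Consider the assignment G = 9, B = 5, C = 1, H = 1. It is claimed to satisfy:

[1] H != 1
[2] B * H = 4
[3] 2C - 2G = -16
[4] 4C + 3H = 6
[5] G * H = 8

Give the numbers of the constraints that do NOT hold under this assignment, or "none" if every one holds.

[1] H = 1, but 1 is required to differ  false
[2] B * H = 5 * 1 = 5, not 4  false
[3] 2C - 2G = 2(1) - 2(9) = -16  true
[4] 4C + 3H = 4(1) + 3(1) = 7, not 6  false
[5] G * H = 9 * 1 = 9, not 8  false

Constraints 1, 2, 4, 5 do not hold.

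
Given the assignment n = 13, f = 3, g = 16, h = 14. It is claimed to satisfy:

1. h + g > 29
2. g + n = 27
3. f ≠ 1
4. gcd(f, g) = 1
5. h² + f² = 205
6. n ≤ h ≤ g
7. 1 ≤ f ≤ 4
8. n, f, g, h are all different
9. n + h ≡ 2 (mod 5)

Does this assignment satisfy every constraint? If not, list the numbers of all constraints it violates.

Violated: 2.

1. h + g = 14 + 16 = 30; 30 > 29 — holds.
2. g + n = 16 + 13 = 29, not 27 — does not hold.
3. f = 3, and 3 ≠ 1 — holds.
4. gcd(3, 16) = 1 — holds.
5. h² + f² = 14² + 3² = 196 + 9 = 205 — holds.
6. values 13 ≤ 14 ≤ 16 — holds.
7. f = 3 lies in [1, 4] — holds.
8. values 13, 3, 16, 14 are pairwise distinct — holds.
9. n + h = 27; 27 mod 5 = 2 — holds.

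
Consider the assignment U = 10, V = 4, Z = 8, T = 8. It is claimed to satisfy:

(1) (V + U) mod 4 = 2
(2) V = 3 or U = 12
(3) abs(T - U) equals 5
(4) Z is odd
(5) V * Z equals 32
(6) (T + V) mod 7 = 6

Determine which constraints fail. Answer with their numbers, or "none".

(1) V + U = 14; 14 mod 4 = 2  true
(2) V = 4 ≠ 3 and U = 10 ≠ 12; both disjuncts false  false
(3) abs(8 - 10) = 2, not 5  false
(4) Z = 8 is even  false
(5) V * Z = 4 * 8 = 32  true
(6) T + V = 12; 12 mod 7 = 5, not 6  false

Constraints 2, 3, 4, 6 are violated.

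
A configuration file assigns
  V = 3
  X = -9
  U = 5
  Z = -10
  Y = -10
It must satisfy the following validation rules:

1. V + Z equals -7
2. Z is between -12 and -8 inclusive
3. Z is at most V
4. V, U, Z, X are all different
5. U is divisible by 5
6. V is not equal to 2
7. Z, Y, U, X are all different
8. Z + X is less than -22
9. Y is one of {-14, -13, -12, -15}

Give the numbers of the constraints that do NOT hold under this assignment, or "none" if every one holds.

1. V + Z = 3 + (-10) = -7  true
2. Z = -10 lies in [-12, -8]  true
3. Z = -10, V = 3; -10 ≤ 3  true
4. values 3, 5, -10, -9 are pairwise distinct  true
5. 5 / 5 = 1, so 5 divides 5  true
6. V = 3, and 3 ≠ 2  true
7. Z = Y = -10, not all different  false
8. Z + X = -10 + (-9) = -19; -19 ≥ -22, bound -22 not met  false
9. Y = -10 is not in {-14, -13, -12, -15}  false

Constraints 7, 8, 9 do not hold.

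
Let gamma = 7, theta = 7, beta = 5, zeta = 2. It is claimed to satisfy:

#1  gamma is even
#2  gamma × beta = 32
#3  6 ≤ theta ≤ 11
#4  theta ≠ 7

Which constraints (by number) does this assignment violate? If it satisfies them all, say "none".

Constraints 1, 2, and 4 do not hold.

#1 gamma = 7 is odd — fails.
#2 gamma × beta = 7 × 5 = 35, not 32 — fails.
#3 theta = 7 lies in [6, 11] — holds.
#4 theta = 7, but 7 is required to differ — fails.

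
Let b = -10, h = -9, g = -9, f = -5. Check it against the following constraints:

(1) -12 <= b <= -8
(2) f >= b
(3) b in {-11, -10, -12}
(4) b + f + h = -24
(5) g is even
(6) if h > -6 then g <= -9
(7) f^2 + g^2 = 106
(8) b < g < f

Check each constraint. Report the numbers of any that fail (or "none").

(1) b = -10 lies in [-12, -8] — OK.
(2) f = -5, b = -10; -5 ≥ -10 — OK.
(3) b = -10 is in {-11, -10, -12} — OK.
(4) b + f + h = -10 + (-5) + (-9) = -24 — OK.
(5) g = -9 is odd — violated.
(6) h = -9, not > -6; antecedent false, conditional vacuously true — OK.
(7) f^2 + g^2 = (-5)^2 + (-9)^2 = 25 + 81 = 106 — OK.
(8) values -10 < -9 < -5 — OK.

Violated: 5.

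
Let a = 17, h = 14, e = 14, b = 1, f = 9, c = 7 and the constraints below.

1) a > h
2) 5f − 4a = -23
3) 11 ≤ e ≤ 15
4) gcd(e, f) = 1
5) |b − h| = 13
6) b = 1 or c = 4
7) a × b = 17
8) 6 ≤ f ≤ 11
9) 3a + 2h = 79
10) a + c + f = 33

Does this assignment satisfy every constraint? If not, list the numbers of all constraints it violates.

No violations.

1) a = 17, h = 14; 17 > 14 — OK.
2) 5f − 4a = 5(9) − 4(17) = -23 — OK.
3) e = 14 lies in [11, 15] — OK.
4) gcd(14, 9) = 1 — OK.
5) |1 − 14| = 13 — OK.
6) b = 1 = 1 (first disjunct) — OK.
7) a × b = 17 × 1 = 17 — OK.
8) f = 9 lies in [6, 11] — OK.
9) 3a + 2h = 3(17) + 2(14) = 79 — OK.
10) a + c + f = 17 + 7 + 9 = 33 — OK.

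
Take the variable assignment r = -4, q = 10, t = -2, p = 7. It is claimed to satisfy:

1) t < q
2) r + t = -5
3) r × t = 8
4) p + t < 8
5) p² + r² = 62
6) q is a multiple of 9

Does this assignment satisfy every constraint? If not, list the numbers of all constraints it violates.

Violated: 2, 5, and 6.

1) t = -2, q = 10; -2 < 10 — holds.
2) r + t = -4 + (-2) = -6, not -5 — does not hold.
3) r × t = -4 × (-2) = 8 — holds.
4) p + t = 7 + (-2) = 5; 5 < 8 — holds.
5) p² + r² = 7² + (-4)² = 49 + 16 = 65, not 62 — does not hold.
6) 10 = 9×1 + 1, so 9 does not divide 10 — does not hold.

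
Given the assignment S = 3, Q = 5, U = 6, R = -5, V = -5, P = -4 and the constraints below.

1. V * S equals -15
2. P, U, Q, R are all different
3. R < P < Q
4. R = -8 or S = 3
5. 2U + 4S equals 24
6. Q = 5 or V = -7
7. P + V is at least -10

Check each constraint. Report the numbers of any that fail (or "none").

1. V * S = -5 * 3 = -15 — holds.
2. values -4, 6, 5, -5 are pairwise distinct — holds.
3. values -5 < -4 < 5 — holds.
4. R = -5 ≠ -8, but S = 3 = 3 (second disjunct) — holds.
5. 2U + 4S = 2(6) + 4(3) = 24 — holds.
6. Q = 5 = 5 (first disjunct) — holds.
7. P + V = -4 + (-5) = -9; -9 ≥ -10 — holds.

None — every constraint holds.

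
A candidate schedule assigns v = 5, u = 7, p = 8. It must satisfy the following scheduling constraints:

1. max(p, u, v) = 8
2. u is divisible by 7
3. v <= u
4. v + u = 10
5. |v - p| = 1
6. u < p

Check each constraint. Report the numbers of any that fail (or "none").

1. max(8, 7, 5) = 8  true
2. 7 / 7 = 1, so 7 divides 7  true
3. v = 5, u = 7; 5 ≤ 7  true
4. v + u = 5 + 7 = 12, not 10  false
5. |5 - 8| = 3, not 1  false
6. u = 7, p = 8; 7 < 8  true

No — constraints 4, 5 are not satisfied.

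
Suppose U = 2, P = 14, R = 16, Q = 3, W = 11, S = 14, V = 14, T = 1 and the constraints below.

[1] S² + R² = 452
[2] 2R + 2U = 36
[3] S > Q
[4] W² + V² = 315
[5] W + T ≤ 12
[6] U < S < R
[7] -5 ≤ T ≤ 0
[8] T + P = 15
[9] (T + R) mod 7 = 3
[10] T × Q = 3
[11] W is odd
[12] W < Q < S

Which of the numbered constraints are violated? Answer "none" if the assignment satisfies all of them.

[1] S² + R² = 14² + 16² = 196 + 256 = 452 — OK.
[2] 2R + 2U = 2(16) + 2(2) = 36 — OK.
[3] S = 14, Q = 3; 14 > 3 — OK.
[4] W² + V² = 11² + 14² = 121 + 196 = 317, not 315 — violated.
[5] W + T = 11 + 1 = 12; 12 ≤ 12 — OK.
[6] values 2 < 14 < 16 — OK.
[7] T = 1 is outside [-5, 0] — violated.
[8] T + P = 1 + 14 = 15 — OK.
[9] T + R = 17; 17 mod 7 = 3 — OK.
[10] T × Q = 1 × 3 = 3 — OK.
[11] W = 11 is odd — OK.
[12] values 11, 3, 14; W = 11 is not < Q = 3 — violated.

Violated: 4, 7, 12.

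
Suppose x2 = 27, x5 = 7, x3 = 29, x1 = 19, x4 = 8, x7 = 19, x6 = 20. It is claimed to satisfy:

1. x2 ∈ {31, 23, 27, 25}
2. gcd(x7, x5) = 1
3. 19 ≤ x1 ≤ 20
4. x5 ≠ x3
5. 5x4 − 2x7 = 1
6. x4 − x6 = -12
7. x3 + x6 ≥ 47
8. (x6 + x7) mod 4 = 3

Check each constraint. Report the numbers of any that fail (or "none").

1. x2 = 27 is in {31, 23, 27, 25}  holds
2. gcd(19, 7) = 1  holds
3. x1 = 19 lies in [19, 20]  holds
4. x5 = 7, x3 = 29; distinct  holds
5. 5x4 − 2x7 = 5(8) − 2(19) = 2, not 1  fails
6. x4 − x6 = 8 − 20 = -12  holds
7. x3 + x6 = 29 + 20 = 49; 49 ≥ 47  holds
8. x6 + x7 = 39; 39 mod 4 = 3  holds

Constraint 5 does not hold.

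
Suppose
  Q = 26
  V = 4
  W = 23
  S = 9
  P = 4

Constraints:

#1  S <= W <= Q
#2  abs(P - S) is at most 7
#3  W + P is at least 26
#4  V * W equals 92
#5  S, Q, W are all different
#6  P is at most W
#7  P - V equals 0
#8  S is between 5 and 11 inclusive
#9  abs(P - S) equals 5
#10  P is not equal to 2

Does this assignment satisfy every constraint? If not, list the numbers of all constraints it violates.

Yes — all constraints hold.

#1 values 9 <= 23 <= 26  holds
#2 abs(4 - 9) = 5; 5 ≤ 7  holds
#3 W + P = 23 + 4 = 27; 27 ≥ 26  holds
#4 V * W = 4 * 23 = 92  holds
#5 values 9, 26, 23 are pairwise distinct  holds
#6 P = 4, W = 23; 4 ≤ 23  holds
#7 P - V = 4 - 4 = 0  holds
#8 S = 9 lies in [5, 11]  holds
#9 abs(4 - 9) = 5  holds
#10 P = 4, and 4 ≠ 2  holds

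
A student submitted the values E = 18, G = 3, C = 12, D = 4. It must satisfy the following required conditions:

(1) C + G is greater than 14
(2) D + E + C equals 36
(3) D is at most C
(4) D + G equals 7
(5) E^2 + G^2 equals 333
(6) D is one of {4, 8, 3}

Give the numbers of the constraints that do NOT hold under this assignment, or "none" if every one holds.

(1) C + G = 12 + 3 = 15; 15 > 14  holds
(2) D + E + C = 4 + 18 + 12 = 34, not 36  fails
(3) D = 4, C = 12; 4 ≤ 12  holds
(4) D + G = 4 + 3 = 7  holds
(5) E^2 + G^2 = 18^2 + 3^2 = 324 + 9 = 333  holds
(6) D = 4 is in {4, 8, 3}  holds

The assignment fails constraint 2.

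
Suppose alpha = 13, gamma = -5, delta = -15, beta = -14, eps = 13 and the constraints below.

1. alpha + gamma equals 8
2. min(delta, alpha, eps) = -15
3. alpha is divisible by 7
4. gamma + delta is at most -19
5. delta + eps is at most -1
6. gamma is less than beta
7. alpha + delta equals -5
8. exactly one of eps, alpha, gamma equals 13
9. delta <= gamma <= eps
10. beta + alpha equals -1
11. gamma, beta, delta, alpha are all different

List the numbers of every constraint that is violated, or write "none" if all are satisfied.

Constraints 3, 6, 7, and 8 do not hold.

1. alpha + gamma = 13 + (-5) = 8 — OK.
2. min(-15, 13, 13) = -15 — OK.
3. 13 = 7*1 + 6, so 7 does not divide 13 — violated.
4. gamma + delta = -5 + (-15) = -20; -20 ≤ -19 — OK.
5. delta + eps = -15 + 13 = -2; -2 ≤ -1 — OK.
6. gamma = -5, beta = -14; -5 ≥ -14 (want <) — violated.
7. alpha + delta = 13 + (-15) = -2, not -5 — violated.
8. eps=13, alpha=13, gamma=-5; 2 of them equal 13, not exactly one — violated.
9. values -15 <= -5 <= 13 — OK.
10. beta + alpha = -14 + 13 = -1 — OK.
11. values -5, -14, -15, 13 are pairwise distinct — OK.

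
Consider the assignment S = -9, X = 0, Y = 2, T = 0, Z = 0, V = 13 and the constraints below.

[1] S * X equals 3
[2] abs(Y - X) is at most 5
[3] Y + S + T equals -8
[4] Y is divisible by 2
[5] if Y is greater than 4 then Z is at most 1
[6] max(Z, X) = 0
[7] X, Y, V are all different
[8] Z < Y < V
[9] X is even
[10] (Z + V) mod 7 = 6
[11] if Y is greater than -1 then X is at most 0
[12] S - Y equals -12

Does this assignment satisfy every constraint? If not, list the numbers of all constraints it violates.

Constraints 1, 3, 12 are violated.

[1] S * X = -9 * 0 = 0, not 3 — fails.
[2] abs(2 - 0) = 2; 2 ≤ 5 — holds.
[3] Y + S + T = 2 + (-9) + 0 = -7, not -8 — fails.
[4] 2 / 2 = 1, so 2 divides 2 — holds.
[5] Y = 2, not > 4; antecedent false, conditional vacuously true — holds.
[6] max(0, 0) = 0 — holds.
[7] values 0, 2, 13 are pairwise distinct — holds.
[8] values 0 < 2 < 13 — holds.
[9] X = 0 is even — holds.
[10] Z + V = 13; 13 mod 7 = 6 — holds.
[11] Y = 2 > -1, so we need X ≤ 0; X = 0 ≤ 0 — holds.
[12] S - Y = -9 - 2 = -11, not -12 — fails.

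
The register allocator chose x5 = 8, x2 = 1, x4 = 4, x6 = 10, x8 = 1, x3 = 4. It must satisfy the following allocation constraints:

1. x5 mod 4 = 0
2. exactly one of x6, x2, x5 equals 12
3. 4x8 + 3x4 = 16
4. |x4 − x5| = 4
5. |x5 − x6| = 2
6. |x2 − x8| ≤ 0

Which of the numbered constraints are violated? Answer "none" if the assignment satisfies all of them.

Constraint 2 does not hold.

1. 8 mod 4 = 0  yes
2. x6=10, x2=1, x5=8; 0 of them equal 12, not exactly one  no
3. 4x8 + 3x4 = 4(1) + 3(4) = 16  yes
4. |4 − 8| = 4  yes
5. |8 − 10| = 2  yes
6. |1 − 1| = 0; 0 ≤ 0  yes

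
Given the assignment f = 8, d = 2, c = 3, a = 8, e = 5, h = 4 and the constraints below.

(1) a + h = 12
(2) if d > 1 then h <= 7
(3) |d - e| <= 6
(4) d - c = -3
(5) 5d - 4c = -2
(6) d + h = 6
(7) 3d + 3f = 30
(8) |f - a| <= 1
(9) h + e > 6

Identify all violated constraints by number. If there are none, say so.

The assignment fails constraint 4.

(1) a + h = 8 + 4 = 12  ✔
(2) d = 2 > 1, so we need h ≤ 7; h = 4 ≤ 7  ✔
(3) |2 - 5| = 3; 3 ≤ 6  ✔
(4) d - c = 2 - 3 = -1, not -3  ✘
(5) 5d - 4c = 5(2) - 4(3) = -2  ✔
(6) d + h = 2 + 4 = 6  ✔
(7) 3d + 3f = 3(2) + 3(8) = 30  ✔
(8) |8 - 8| = 0; 0 ≤ 1  ✔
(9) h + e = 4 + 5 = 9; 9 > 6  ✔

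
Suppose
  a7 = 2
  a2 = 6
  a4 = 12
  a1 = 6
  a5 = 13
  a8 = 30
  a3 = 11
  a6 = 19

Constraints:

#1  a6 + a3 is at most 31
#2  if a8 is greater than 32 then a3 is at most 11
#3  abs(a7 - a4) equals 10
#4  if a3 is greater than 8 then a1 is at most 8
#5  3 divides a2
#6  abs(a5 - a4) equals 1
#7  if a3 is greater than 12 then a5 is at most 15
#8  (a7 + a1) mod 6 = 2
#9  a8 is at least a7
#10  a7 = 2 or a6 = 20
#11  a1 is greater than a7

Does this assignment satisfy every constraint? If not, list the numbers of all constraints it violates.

The assignment satisfies every constraint.

#1 a6 + a3 = 19 + 11 = 30; 30 ≤ 31 — holds.
#2 a8 = 30, not > 32; antecedent false, conditional vacuously true — holds.
#3 abs(2 - 12) = 10 — holds.
#4 a3 = 11 > 8, so we need a1 ≤ 8; a1 = 6 ≤ 8 — holds.
#5 6 / 3 = 2, so 3 divides 6 — holds.
#6 abs(13 - 12) = 1 — holds.
#7 a3 = 11, not > 12; antecedent false, conditional vacuously true — holds.
#8 a7 + a1 = 8; 8 mod 6 = 2 — holds.
#9 a8 = 30, a7 = 2; 30 ≥ 2 — holds.
#10 a7 = 2 = 2 (first disjunct) — holds.
#11 a1 = 6, a7 = 2; 6 > 2 — holds.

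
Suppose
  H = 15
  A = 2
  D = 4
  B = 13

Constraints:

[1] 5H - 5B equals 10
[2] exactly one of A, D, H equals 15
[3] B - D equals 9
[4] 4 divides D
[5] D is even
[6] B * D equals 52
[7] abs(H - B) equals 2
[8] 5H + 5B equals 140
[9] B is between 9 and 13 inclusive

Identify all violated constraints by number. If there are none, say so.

[1] 5H - 5B = 5(15) - 5(13) = 10  yes
[2] A=2, D=4, H=15; 1 of them equals 15  yes
[3] B - D = 13 - 4 = 9  yes
[4] 4 / 4 = 1, so 4 divides 4  yes
[5] D = 4 is even  yes
[6] B * D = 13 * 4 = 52  yes
[7] abs(15 - 13) = 2  yes
[8] 5H + 5B = 5(15) + 5(13) = 140  yes
[9] B = 13 lies in [9, 13]  yes

None — every constraint holds.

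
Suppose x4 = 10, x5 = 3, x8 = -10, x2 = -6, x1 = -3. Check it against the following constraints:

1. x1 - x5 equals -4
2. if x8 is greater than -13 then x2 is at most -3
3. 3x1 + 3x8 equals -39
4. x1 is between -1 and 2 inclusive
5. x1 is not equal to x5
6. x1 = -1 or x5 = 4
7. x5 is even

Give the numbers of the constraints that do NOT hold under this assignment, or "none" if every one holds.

Constraints 1, 4, 6, and 7 are violated.

1. x1 - x5 = -3 - 3 = -6, not -4 — fails.
2. x8 = -10 > -13, so we need x2 ≤ -3; x2 = -6 ≤ -3 — holds.
3. 3x1 + 3x8 = 3(-3) + 3(-10) = -39 — holds.
4. x1 = -3 is outside [-1, 2] — fails.
5. x1 = -3, x5 = 3; distinct — holds.
6. x1 = -3 ≠ -1 and x5 = 3 ≠ 4; both disjuncts false — fails.
7. x5 = 3 is odd — fails.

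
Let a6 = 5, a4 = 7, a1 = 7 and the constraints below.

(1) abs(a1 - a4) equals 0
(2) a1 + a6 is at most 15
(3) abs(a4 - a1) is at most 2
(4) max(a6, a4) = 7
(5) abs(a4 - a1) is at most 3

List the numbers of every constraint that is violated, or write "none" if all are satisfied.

(1) abs(7 - 7) = 0 — holds.
(2) a1 + a6 = 7 + 5 = 12; 12 ≤ 15 — holds.
(3) abs(7 - 7) = 0; 0 ≤ 2 — holds.
(4) max(5, 7) = 7 — holds.
(5) abs(7 - 7) = 0; 0 ≤ 3 — holds.

No violations.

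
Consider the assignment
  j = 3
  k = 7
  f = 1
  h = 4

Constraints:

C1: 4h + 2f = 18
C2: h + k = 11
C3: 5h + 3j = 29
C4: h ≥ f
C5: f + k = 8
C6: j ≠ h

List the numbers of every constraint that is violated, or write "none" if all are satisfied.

C1: 4h + 2f = 4(4) + 2(1) = 18  OK
C2: h + k = 4 + 7 = 11  OK
C3: 5h + 3j = 5(4) + 3(3) = 29  OK
C4: h = 4, f = 1; 4 ≥ 1  OK
C5: f + k = 1 + 7 = 8  OK
C6: j = 3, h = 4; distinct  OK

No violations.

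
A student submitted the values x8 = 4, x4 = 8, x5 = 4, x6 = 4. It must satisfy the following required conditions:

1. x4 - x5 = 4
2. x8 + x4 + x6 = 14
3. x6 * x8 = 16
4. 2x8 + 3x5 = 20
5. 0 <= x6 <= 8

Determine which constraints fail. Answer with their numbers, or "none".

Violated: 2.

1. x4 - x5 = 8 - 4 = 4  ✔
2. x8 + x4 + x6 = 4 + 8 + 4 = 16, not 14  ✘
3. x6 * x8 = 4 * 4 = 16  ✔
4. 2x8 + 3x5 = 2(4) + 3(4) = 20  ✔
5. x6 = 4 lies in [0, 8]  ✔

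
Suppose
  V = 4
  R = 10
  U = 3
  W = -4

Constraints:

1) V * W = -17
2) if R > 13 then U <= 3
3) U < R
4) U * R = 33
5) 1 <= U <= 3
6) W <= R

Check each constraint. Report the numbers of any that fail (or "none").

1) V * W = 4 * (-4) = -16, not -17  ✘
2) R = 10, not > 13; antecedent false, conditional vacuously true  ✔
3) U = 3, R = 10; 3 < 10  ✔
4) U * R = 3 * 10 = 30, not 33  ✘
5) U = 3 lies in [1, 3]  ✔
6) W = -4, R = 10; -4 ≤ 10  ✔

The assignment fails constraints 1 and 4.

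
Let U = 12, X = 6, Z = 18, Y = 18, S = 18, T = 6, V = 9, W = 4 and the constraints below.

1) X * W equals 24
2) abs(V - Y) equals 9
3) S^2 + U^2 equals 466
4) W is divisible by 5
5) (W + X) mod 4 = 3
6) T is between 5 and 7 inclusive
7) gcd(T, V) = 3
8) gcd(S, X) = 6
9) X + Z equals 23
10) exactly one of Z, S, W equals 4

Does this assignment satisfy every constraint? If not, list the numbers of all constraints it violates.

1) X * W = 6 * 4 = 24  ✔
2) abs(9 - 18) = 9  ✔
3) S^2 + U^2 = 18^2 + 12^2 = 324 + 144 = 468, not 466  ✘
4) 4 = 5*0 + 4, so 5 does not divide 4  ✘
5) W + X = 10; 10 mod 4 = 2, not 3  ✘
6) T = 6 lies in [5, 7]  ✔
7) gcd(6, 9) = 3  ✔
8) gcd(18, 6) = 6  ✔
9) X + Z = 6 + 18 = 24, not 23  ✘
10) Z=18, S=18, W=4; 1 of them equals 4  ✔

Constraints 3, 4, 5, and 9 do not hold.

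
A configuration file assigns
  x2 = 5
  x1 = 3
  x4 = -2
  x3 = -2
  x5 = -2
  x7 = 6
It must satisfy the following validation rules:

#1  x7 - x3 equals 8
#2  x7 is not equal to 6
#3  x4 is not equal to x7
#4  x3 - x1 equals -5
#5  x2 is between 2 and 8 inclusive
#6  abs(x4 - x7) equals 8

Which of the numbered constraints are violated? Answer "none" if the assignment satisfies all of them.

Constraint 2 is violated.

#1 x7 - x3 = 6 - (-2) = 8 — OK.
#2 x7 = 6, but 6 is required to differ — violated.
#3 x4 = -2, x7 = 6; distinct — OK.
#4 x3 - x1 = -2 - 3 = -5 — OK.
#5 x2 = 5 lies in [2, 8] — OK.
#6 abs(-2 - 6) = 8 — OK.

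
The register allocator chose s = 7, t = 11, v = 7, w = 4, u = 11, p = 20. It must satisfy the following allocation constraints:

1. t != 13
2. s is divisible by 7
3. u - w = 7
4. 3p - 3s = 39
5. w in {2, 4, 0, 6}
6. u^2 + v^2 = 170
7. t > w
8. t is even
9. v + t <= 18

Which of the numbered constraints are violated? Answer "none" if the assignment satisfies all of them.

1. t = 11, and 11 ≠ 13  ✔
2. 7 / 7 = 1, so 7 divides 7  ✔
3. u - w = 11 - 4 = 7  ✔
4. 3p - 3s = 3(20) - 3(7) = 39  ✔
5. w = 4 is in {2, 4, 0, 6}  ✔
6. u^2 + v^2 = 11^2 + 7^2 = 121 + 49 = 170  ✔
7. t = 11, w = 4; 11 > 4  ✔
8. t = 11 is odd  ✘
9. v + t = 7 + 11 = 18; 18 ≤ 18  ✔

Constraint 8 does not hold.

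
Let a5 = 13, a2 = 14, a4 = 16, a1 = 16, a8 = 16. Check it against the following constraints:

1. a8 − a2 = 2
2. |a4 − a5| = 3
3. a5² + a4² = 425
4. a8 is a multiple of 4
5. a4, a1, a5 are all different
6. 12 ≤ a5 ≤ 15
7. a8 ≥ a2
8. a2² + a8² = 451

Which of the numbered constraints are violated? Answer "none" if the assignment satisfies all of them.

Constraints 5, 8 do not hold.

1. a8 − a2 = 16 − 14 = 2 — OK.
2. |16 − 13| = 3 — OK.
3. a5² + a4² = 13² + 16² = 169 + 256 = 425 — OK.
4. 16 / 4 = 4, so 4 divides 16 — OK.
5. a4 = a1 = 16, not all different — violated.
6. a5 = 13 lies in [12, 15] — OK.
7. a8 = 16, a2 = 14; 16 ≥ 14 — OK.
8. a2² + a8² = 14² + 16² = 196 + 256 = 452, not 451 — violated.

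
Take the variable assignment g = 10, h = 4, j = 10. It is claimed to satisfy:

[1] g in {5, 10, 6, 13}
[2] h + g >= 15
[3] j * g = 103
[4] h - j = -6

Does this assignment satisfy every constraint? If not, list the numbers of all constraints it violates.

[1] g = 10 is in {5, 10, 6, 13}  true
[2] h + g = 4 + 10 = 14; 14 < 15, bound 15 not met  false
[3] j * g = 10 * 10 = 100, not 103  false
[4] h - j = 4 - 10 = -6  true

Constraints 2, 3 are violated.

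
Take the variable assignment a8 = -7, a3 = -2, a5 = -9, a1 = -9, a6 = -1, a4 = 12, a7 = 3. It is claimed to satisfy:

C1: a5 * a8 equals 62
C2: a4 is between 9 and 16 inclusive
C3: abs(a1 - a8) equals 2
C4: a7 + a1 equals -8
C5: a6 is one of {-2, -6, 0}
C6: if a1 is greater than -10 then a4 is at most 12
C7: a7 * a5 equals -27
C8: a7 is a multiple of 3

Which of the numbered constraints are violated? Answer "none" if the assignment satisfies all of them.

No — constraints 1, 4, 5 are not satisfied.

C1: a5 * a8 = -9 * (-7) = 63, not 62 — does not hold.
C2: a4 = 12 lies in [9, 16] — holds.
C3: abs(-9 - (-7)) = 2 — holds.
C4: a7 + a1 = 3 + (-9) = -6, not -8 — does not hold.
C5: a6 = -1 is not in {-2, -6, 0} — does not hold.
C6: a1 = -9 > -10, so we need a4 ≤ 12; a4 = 12 ≤ 12 — holds.
C7: a7 * a5 = 3 * (-9) = -27 — holds.
C8: 3 / 3 = 1, so 3 divides 3 — holds.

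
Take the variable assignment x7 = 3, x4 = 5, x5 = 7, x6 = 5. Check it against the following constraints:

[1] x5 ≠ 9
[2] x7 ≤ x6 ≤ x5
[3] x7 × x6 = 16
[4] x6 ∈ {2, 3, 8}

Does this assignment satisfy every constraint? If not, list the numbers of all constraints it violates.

[1] x5 = 7, and 7 ≠ 9 — satisfied.
[2] values 3 ≤ 5 ≤ 7 — satisfied.
[3] x7 × x6 = 3 × 5 = 15, not 16 — violated.
[4] x6 = 5 is not in {2, 3, 8} — violated.

Constraints 3 and 4 do not hold.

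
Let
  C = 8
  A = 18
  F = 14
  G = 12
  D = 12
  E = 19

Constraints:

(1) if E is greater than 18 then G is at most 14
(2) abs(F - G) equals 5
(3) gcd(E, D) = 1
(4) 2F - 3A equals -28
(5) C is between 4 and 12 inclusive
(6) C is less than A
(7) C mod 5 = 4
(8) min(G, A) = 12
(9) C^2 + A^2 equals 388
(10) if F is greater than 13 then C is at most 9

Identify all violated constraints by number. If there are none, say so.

(1) E = 19 > 18, so we need G ≤ 14; G = 12 ≤ 14  true
(2) abs(14 - 12) = 2, not 5  false
(3) gcd(19, 12) = 1  true
(4) 2F - 3A = 2(14) - 3(18) = -26, not -28  false
(5) C = 8 lies in [4, 12]  true
(6) C = 8, A = 18; 8 < 18  true
(7) 8 mod 5 = 3, not 4  false
(8) min(12, 18) = 12  true
(9) C^2 + A^2 = 8^2 + 18^2 = 64 + 324 = 388  true
(10) F = 14 > 13, so we need C ≤ 9; C = 8 ≤ 9  true

No — constraints 2, 4, 7 are not satisfied.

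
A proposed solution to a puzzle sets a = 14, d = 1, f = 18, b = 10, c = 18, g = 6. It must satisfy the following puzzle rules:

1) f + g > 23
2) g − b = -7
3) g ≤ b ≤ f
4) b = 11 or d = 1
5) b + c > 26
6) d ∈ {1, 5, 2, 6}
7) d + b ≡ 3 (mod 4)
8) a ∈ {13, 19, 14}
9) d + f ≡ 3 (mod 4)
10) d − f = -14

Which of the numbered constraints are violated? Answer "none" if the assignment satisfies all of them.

1) f + g = 18 + 6 = 24; 24 > 23 — satisfied.
2) g − b = 6 − 10 = -4, not -7 — violated.
3) values 6 ≤ 10 ≤ 18 — satisfied.
4) b = 10 ≠ 11, but d = 1 = 1 (second disjunct) — satisfied.
5) b + c = 10 + 18 = 28; 28 > 26 — satisfied.
6) d = 1 is in {1, 5, 2, 6} — satisfied.
7) d + b = 11; 11 mod 4 = 3 — satisfied.
8) a = 14 is in {13, 19, 14} — satisfied.
9) d + f = 19; 19 mod 4 = 3 — satisfied.
10) d − f = 1 − 18 = -17, not -14 — violated.

No — constraints 2, 10 are not satisfied.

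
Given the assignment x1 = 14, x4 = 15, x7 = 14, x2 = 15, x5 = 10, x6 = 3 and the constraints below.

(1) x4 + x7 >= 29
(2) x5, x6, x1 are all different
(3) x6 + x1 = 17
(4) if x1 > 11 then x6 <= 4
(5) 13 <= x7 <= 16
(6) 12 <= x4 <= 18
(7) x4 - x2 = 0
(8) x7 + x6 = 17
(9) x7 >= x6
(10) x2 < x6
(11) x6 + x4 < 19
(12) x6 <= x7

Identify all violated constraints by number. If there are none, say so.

(1) x4 + x7 = 15 + 14 = 29; 29 ≥ 29 — holds.
(2) values 10, 3, 14 are pairwise distinct — holds.
(3) x6 + x1 = 3 + 14 = 17 — holds.
(4) x1 = 14 > 11, so we need x6 ≤ 4; x6 = 3 ≤ 4 — holds.
(5) x7 = 14 lies in [13, 16] — holds.
(6) x4 = 15 lies in [12, 18] — holds.
(7) x4 - x2 = 15 - 15 = 0 — holds.
(8) x7 + x6 = 14 + 3 = 17 — holds.
(9) x7 = 14, x6 = 3; 14 ≥ 3 — holds.
(10) x2 = 15, x6 = 3; 15 ≥ 3 (want <) — fails.
(11) x6 + x4 = 3 + 15 = 18; 18 < 19 — holds.
(12) x6 = 3, x7 = 14; 3 ≤ 14 — holds.

Constraint 10 is violated.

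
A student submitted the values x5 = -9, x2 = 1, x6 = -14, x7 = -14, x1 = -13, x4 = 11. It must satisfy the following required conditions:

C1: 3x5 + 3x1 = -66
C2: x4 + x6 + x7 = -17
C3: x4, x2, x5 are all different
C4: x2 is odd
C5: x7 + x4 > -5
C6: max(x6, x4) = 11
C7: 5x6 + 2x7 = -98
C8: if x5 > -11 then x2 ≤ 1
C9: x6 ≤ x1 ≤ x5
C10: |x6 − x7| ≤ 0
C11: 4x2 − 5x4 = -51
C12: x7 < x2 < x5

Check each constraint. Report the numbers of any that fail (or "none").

C1: 3x5 + 3x1 = 3(-9) + 3(-13) = -66  true
C2: x4 + x6 + x7 = 11 + (-14) + (-14) = -17  true
C3: values 11, 1, -9 are pairwise distinct  true
C4: x2 = 1 is odd  true
C5: x7 + x4 = -14 + 11 = -3; -3 > -5  true
C6: max(-14, 11) = 11  true
C7: 5x6 + 2x7 = 5(-14) + 2(-14) = -98  true
C8: x5 = -9 > -11, so we need x2 ≤ 1; x2 = 1 ≤ 1  true
C9: values -14 ≤ -13 ≤ -9  true
C10: |-14 − (-14)| = 0; 0 ≤ 0  true
C11: 4x2 − 5x4 = 4(1) − 5(11) = -51  true
C12: values -14, 1, -9; x2 = 1 is not < x5 = -9  false

Constraint 12 is violated.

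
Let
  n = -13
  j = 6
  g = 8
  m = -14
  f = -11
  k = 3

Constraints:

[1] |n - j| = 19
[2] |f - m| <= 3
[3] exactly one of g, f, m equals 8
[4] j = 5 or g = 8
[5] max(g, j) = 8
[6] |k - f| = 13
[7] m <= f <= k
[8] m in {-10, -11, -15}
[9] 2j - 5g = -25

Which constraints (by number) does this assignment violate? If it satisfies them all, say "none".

Constraints 6, 8, and 9 do not hold.

[1] |-13 - 6| = 19 — OK.
[2] |-11 - (-14)| = 3; 3 ≤ 3 — OK.
[3] g=8, f=-11, m=-14; 1 of them equals 8 — OK.
[4] j = 6 ≠ 5, but g = 8 = 8 (second disjunct) — OK.
[5] max(8, 6) = 8 — OK.
[6] |3 - (-11)| = 14, not 13 — violated.
[7] values -14 <= -11 <= 3 — OK.
[8] m = -14 is not in {-10, -11, -15} — violated.
[9] 2j - 5g = 2(6) - 5(8) = -28, not -25 — violated.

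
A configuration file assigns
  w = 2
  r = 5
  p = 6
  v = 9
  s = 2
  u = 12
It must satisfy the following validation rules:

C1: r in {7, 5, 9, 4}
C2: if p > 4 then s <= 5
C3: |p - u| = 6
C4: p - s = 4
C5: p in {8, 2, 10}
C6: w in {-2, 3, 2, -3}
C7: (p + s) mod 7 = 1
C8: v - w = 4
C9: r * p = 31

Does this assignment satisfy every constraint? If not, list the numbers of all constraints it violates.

C1: r = 5 is in {7, 5, 9, 4}  ✔
C2: p = 6 > 4, so we need s ≤ 5; s = 2 ≤ 5  ✔
C3: |6 - 12| = 6  ✔
C4: p - s = 6 - 2 = 4  ✔
C5: p = 6 is not in {8, 2, 10}  ✘
C6: w = 2 is in {-2, 3, 2, -3}  ✔
C7: p + s = 8; 8 mod 7 = 1  ✔
C8: v - w = 9 - 2 = 7, not 4  ✘
C9: r * p = 5 * 6 = 30, not 31  ✘

Violated: 5, 8, and 9.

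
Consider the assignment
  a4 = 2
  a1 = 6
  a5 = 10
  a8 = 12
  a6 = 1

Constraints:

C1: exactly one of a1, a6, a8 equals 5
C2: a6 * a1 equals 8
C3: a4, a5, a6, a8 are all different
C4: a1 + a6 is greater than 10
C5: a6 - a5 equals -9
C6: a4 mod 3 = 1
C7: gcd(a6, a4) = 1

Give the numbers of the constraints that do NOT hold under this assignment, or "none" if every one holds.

C1: a1=6, a6=1, a8=12; 0 of them equal 5, not exactly one  fails
C2: a6 * a1 = 1 * 6 = 6, not 8  fails
C3: values 2, 10, 1, 12 are pairwise distinct  holds
C4: a1 + a6 = 6 + 1 = 7; 7 ≤ 10, bound 10 not met  fails
C5: a6 - a5 = 1 - 10 = -9  holds
C6: 2 mod 3 = 2, not 1  fails
C7: gcd(1, 2) = 1  holds

Constraints 1, 2, 4, and 6 do not hold.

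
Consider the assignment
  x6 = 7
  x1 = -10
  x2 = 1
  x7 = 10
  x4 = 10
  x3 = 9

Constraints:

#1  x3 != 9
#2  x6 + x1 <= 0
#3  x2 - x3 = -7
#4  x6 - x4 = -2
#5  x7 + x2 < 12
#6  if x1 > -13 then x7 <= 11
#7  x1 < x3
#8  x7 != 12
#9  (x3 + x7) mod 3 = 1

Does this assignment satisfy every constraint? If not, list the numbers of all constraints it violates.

Constraints 1, 3, and 4 are violated.

#1 x3 = 9, but 9 is required to differ — violated.
#2 x6 + x1 = 7 + (-10) = -3; -3 ≤ 0 — satisfied.
#3 x2 - x3 = 1 - 9 = -8, not -7 — violated.
#4 x6 - x4 = 7 - 10 = -3, not -2 — violated.
#5 x7 + x2 = 10 + 1 = 11; 11 < 12 — satisfied.
#6 x1 = -10 > -13, so we need x7 ≤ 11; x7 = 10 ≤ 11 — satisfied.
#7 x1 = -10, x3 = 9; -10 < 9 — satisfied.
#8 x7 = 10, and 10 ≠ 12 — satisfied.
#9 x3 + x7 = 19; 19 mod 3 = 1 — satisfied.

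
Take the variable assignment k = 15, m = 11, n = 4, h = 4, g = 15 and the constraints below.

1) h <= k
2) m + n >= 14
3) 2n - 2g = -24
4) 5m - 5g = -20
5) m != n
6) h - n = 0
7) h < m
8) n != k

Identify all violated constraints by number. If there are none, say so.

Constraint 3 does not hold.

1) h = 4, k = 15; 4 ≤ 15 — satisfied.
2) m + n = 11 + 4 = 15; 15 ≥ 14 — satisfied.
3) 2n - 2g = 2(4) - 2(15) = -22, not -24 — violated.
4) 5m - 5g = 5(11) - 5(15) = -20 — satisfied.
5) m = 11, n = 4; distinct — satisfied.
6) h - n = 4 - 4 = 0 — satisfied.
7) h = 4, m = 11; 4 < 11 — satisfied.
8) n = 4, k = 15; distinct — satisfied.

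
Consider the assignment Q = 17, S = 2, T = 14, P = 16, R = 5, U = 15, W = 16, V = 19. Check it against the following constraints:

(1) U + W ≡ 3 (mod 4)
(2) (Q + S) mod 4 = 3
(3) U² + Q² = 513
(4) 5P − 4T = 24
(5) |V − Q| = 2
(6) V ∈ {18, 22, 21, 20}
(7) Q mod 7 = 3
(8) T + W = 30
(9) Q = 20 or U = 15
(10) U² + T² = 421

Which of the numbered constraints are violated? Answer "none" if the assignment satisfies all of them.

Violated: 3, 6.

(1) U + W = 31; 31 mod 4 = 3 — satisfied.
(2) Q + S = 19; 19 mod 4 = 3 — satisfied.
(3) U² + Q² = 15² + 17² = 225 + 289 = 514, not 513 — violated.
(4) 5P − 4T = 5(16) − 4(14) = 24 — satisfied.
(5) |19 − 17| = 2 — satisfied.
(6) V = 19 is not in {18, 22, 21, 20} — violated.
(7) 17 mod 7 = 3 — satisfied.
(8) T + W = 14 + 16 = 30 — satisfied.
(9) Q = 17 ≠ 20, but U = 15 = 15 (second disjunct) — satisfied.
(10) U² + T² = 15² + 14² = 225 + 196 = 421 — satisfied.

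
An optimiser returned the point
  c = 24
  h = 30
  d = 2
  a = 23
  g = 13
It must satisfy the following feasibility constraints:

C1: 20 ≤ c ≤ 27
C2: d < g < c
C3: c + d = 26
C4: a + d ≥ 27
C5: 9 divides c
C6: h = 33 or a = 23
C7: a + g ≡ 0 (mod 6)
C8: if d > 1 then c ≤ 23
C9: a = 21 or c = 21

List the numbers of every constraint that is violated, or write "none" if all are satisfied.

C1: c = 24 lies in [20, 27]  yes
C2: values 2 < 13 < 24  yes
C3: c + d = 24 + 2 = 26  yes
C4: a + d = 23 + 2 = 25; 25 < 27, bound 27 not met  no
C5: 24 = 9×2 + 6, so 9 does not divide 24  no
C6: h = 30 ≠ 33, but a = 23 = 23 (second disjunct)  yes
C7: a + g = 36; 36 mod 6 = 0  yes
C8: d = 2 > 1, so we need c ≤ 23; but c = 24 > 23  no
C9: a = 23 ≠ 21 and c = 24 ≠ 21; both disjuncts false  no

Constraints 4, 5, 8, 9 do not hold.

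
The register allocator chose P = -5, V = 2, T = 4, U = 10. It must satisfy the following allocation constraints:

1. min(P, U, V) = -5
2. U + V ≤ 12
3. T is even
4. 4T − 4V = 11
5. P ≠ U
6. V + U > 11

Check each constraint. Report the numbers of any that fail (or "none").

1. min(-5, 10, 2) = -5  holds
2. U + V = 10 + 2 = 12; 12 ≤ 12  holds
3. T = 4 is even  holds
4. 4T − 4V = 4(4) − 4(2) = 8, not 11  fails
5. P = -5, U = 10; distinct  holds
6. V + U = 2 + 10 = 12; 12 > 11  holds

Violated: 4.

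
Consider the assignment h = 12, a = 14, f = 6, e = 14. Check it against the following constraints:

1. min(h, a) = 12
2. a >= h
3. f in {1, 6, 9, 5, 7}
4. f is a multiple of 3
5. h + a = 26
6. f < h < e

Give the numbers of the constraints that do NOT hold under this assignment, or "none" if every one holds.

No violations.

1. min(12, 14) = 12  ✔
2. a = 14, h = 12; 14 ≥ 12  ✔
3. f = 6 is in {1, 6, 9, 5, 7}  ✔
4. 6 / 3 = 2, so 3 divides 6  ✔
5. h + a = 12 + 14 = 26  ✔
6. values 6 < 12 < 14  ✔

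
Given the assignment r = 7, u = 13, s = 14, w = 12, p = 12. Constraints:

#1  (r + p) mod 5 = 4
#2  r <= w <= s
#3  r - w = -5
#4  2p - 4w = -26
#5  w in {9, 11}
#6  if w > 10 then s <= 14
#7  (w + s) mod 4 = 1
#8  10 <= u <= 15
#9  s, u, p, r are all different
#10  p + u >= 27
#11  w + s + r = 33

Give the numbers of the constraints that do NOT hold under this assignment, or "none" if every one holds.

#1 r + p = 19; 19 mod 5 = 4 — holds.
#2 values 7 <= 12 <= 14 — holds.
#3 r - w = 7 - 12 = -5 — holds.
#4 2p - 4w = 2(12) - 4(12) = -24, not -26 — fails.
#5 w = 12 is not in {9, 11} — fails.
#6 w = 12 > 10, so we need s ≤ 14; s = 14 ≤ 14 — holds.
#7 w + s = 26; 26 mod 4 = 2, not 1 — fails.
#8 u = 13 lies in [10, 15] — holds.
#9 values 14, 13, 12, 7 are pairwise distinct — holds.
#10 p + u = 12 + 13 = 25; 25 < 27, bound 27 not met — fails.
#11 w + s + r = 12 + 14 + 7 = 33 — holds.

No — constraints 4, 5, 7, and 10 are not satisfied.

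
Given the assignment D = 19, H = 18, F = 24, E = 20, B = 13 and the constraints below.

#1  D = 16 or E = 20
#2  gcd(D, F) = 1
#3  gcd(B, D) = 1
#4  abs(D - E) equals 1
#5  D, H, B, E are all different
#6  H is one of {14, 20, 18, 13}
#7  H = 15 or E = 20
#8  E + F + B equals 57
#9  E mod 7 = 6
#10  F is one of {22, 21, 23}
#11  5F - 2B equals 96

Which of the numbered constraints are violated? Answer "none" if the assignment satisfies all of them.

No — constraints 10 and 11 are not satisfied.

#1 D = 19 ≠ 16, but E = 20 = 20 (second disjunct) — holds.
#2 gcd(19, 24) = 1 — holds.
#3 gcd(13, 19) = 1 — holds.
#4 abs(19 - 20) = 1 — holds.
#5 values 19, 18, 13, 20 are pairwise distinct — holds.
#6 H = 18 is in {14, 20, 18, 13} — holds.
#7 H = 18 ≠ 15, but E = 20 = 20 (second disjunct) — holds.
#8 E + F + B = 20 + 24 + 13 = 57 — holds.
#9 20 mod 7 = 6 — holds.
#10 F = 24 is not in {22, 21, 23} — fails.
#11 5F - 2B = 5(24) - 2(13) = 94, not 96 — fails.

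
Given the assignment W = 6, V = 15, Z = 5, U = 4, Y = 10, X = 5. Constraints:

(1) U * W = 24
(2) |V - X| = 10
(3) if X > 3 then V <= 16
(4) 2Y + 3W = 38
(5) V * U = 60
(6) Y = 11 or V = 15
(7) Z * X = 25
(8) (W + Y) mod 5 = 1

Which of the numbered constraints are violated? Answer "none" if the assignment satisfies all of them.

The assignment satisfies every constraint.

(1) U * W = 4 * 6 = 24  holds
(2) |15 - 5| = 10  holds
(3) X = 5 > 3, so we need V ≤ 16; V = 15 ≤ 16  holds
(4) 2Y + 3W = 2(10) + 3(6) = 38  holds
(5) V * U = 15 * 4 = 60  holds
(6) Y = 10 ≠ 11, but V = 15 = 15 (second disjunct)  holds
(7) Z * X = 5 * 5 = 25  holds
(8) W + Y = 16; 16 mod 5 = 1  holds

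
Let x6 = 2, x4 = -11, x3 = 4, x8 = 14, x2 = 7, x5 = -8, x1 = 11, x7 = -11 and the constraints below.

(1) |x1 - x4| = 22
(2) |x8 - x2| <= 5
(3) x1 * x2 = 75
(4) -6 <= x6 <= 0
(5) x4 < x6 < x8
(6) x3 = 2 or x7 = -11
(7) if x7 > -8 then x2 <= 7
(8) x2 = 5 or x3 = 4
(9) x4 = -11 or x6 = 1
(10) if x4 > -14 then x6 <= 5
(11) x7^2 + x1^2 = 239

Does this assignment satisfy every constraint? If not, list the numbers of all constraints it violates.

(1) |11 - (-11)| = 22 — OK.
(2) |14 - 7| = 7; 7 > 5, exceeds bound 5 — violated.
(3) x1 * x2 = 11 * 7 = 77, not 75 — violated.
(4) x6 = 2 is outside [-6, 0] — violated.
(5) values -11 < 2 < 14 — OK.
(6) x3 = 4 ≠ 2, but x7 = -11 = -11 (second disjunct) — OK.
(7) x7 = -11, not > -8; antecedent false, conditional vacuously true — OK.
(8) x2 = 7 ≠ 5, but x3 = 4 = 4 (second disjunct) — OK.
(9) x4 = -11 = -11 (first disjunct) — OK.
(10) x4 = -11 > -14, so we need x6 ≤ 5; x6 = 2 ≤ 5 — OK.
(11) x7^2 + x1^2 = (-11)^2 + 11^2 = 121 + 121 = 242, not 239 — violated.

Constraints 2, 3, 4, 11 are violated.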